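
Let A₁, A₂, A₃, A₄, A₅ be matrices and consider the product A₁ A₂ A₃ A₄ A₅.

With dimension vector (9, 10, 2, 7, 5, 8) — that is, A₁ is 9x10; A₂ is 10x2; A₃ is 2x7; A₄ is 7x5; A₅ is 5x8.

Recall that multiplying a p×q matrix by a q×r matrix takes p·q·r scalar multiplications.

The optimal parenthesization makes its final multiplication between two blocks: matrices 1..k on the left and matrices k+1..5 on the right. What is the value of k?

2

Adjacent pairs: A₁A₂ = 9·10·2 = 180; A₂A₃ = 10·2·7 = 140; A₃A₄ = 2·7·5 = 70; A₄A₅ = 7·5·8 = 280.
Length 3: A₁..A₃: k=1: 0+140+9·10·7=770; k=2: 180+0+9·2·7=306 → min 306 | A₂..A₄: k=2: 0+70+10·2·5=170; k=3: 140+0+10·7·5=490 → min 170 | A₃..A₅: k=3: 0+280+2·7·8=392; k=4: 70+0+2·5·8=150 → min 150.
Length 4: A₁..A₄: k=1: 0+170+9·10·5=620; k=2: 180+70+9·2·5=340; k=3: 306+0+9·7·5=621 → min 340 | A₂..A₅: k=2: 0+150+10·2·8=310; k=3: 140+280+10·7·8=980; k=4: 170+0+10·5·8=570 → min 310.
Top-level splits: k=1: (A₁..A₁)·(A₂..A₅) → 0+310+9·10·8 = 1030; k=2: (A₁..A₂)·(A₃..A₅) → 180+150+9·2·8 = 474; k=3: (A₁..A₃)·(A₄..A₅) → 306+280+9·7·8 = 1090; k=4: (A₁..A₄)·(A₅..A₅) → 340+0+9·5·8 = 700.
Best split is after A₂, i.e. k = 2.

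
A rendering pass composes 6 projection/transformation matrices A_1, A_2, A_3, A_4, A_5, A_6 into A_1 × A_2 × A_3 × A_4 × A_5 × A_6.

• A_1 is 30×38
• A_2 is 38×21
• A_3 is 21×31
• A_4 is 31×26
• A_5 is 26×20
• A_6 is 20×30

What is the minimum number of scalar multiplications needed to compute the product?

Adjacent pairs: A_1A_2 = 30·38·21 = 23940; A_2A_3 = 38·21·31 = 24738; A_3A_4 = 21·31·26 = 16926; A_4A_5 = 31·26·20 = 16120; A_5A_6 = 26·20·30 = 15600.
Length 3: A_1..A_3: k=1: 0+24738+30·38·31=60078; k=2: 23940+0+30·21·31=43470 → min 43470 | A_2..A_4: k=2: 0+16926+38·21·26=37674; k=3: 24738+0+38·31·26=55366 → min 37674 | A_3..A_5: k=3: 0+16120+21·31·20=29140; k=4: 16926+0+21·26·20=27846 → min 27846 | A_4..A_6: k=4: 0+15600+31·26·30=39780; k=5: 16120+0+31·20·30=34720 → min 34720.
Length 4: A_1..A_4: k=1: 0+37674+30·38·26=67314; k=2: 23940+16926+30·21·26=57246; k=3: 43470+0+30·31·26=67650 → min 57246 | A_2..A_5: k=2: 0+27846+38·21·20=43806; k=3: 24738+16120+38·31·20=64418; k=4: 37674+0+38·26·20=57434 → min 43806 | A_3..A_6: k=3: 0+34720+21·31·30=54250; k=4: 16926+15600+21·26·30=48906; k=5: 27846+0+21·20·30=40446 → min 40446.
Length 5: A_1..A_5: k=1: 0+43806+30·38·20=66606; k=2: 23940+27846+30·21·20=64386; k=3: 43470+16120+30·31·20=78190; k=4: 57246+0+30·26·20=72846 → min 64386 | A_2..A_6: k=2: 0+40446+38·21·30=64386; k=3: 24738+34720+38·31·30=94798; k=4: 37674+15600+38·26·30=82914; k=5: 43806+0+38·20·30=66606 → min 64386.
Length 6: A_1..A_6: k=1: 0+64386+30·38·30=98586; k=2: 23940+40446+30·21·30=83286; k=3: 43470+34720+30·31·30=106090; k=4: 57246+15600+30·26·30=96246; k=5: 64386+0+30·20·30=82386 → min 82386.
Optimal order: (((A_1 × A_2) × ((A_3 × A_4) × A_5)) × A_6) with cost 82386.

82386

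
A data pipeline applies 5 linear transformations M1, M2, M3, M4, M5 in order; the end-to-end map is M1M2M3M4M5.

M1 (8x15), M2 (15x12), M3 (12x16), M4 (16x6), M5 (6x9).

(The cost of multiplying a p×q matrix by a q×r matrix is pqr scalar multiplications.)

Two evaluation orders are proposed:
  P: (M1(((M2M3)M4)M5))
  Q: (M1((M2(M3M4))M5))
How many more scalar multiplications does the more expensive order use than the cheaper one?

2088

Order P = (M1(((M2M3)M4)M5)): (M2M3): 15×12 by 12×16 → 15×16, cost 15·12·16 = 2880; ((M2M3)M4): 15×16 by 16×6 → 15×6, cost 15·16·6 = 1440; cumulative 4320; (((M2M3)M4)M5): 15×6 by 6×9 → 15×9, cost 15·6·9 = 810; cumulative 5130; (M1(((M2M3)M4)M5)): 8×15 by 15×9 → 8×9, cost 8·15·9 = 1080; cumulative 6210. Total 6210.
Order Q = (M1((M2(M3M4))M5)): (M3M4): 12×16 by 16×6 → 12×6, cost 12·16·6 = 1152; (M2(M3M4)): 15×12 by 12×6 → 15×6, cost 15·12·6 = 1080; cumulative 2232; ((M2(M3M4))M5): 15×6 by 6×9 → 15×9, cost 15·6·9 = 810; cumulative 3042; (M1((M2(M3M4))M5)): 8×15 by 15×9 → 8×9, cost 8·15·9 = 1080; cumulative 4122. Total 4122.
Difference: |6210 − 4122| = 2088.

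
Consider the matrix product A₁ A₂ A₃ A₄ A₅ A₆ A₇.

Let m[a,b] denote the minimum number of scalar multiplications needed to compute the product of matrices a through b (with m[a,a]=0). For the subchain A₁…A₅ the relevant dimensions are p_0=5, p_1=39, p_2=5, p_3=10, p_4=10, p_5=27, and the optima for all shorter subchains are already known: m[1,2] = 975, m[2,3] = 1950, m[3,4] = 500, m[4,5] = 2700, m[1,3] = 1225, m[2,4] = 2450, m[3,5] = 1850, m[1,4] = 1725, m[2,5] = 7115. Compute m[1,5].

3075

m[1,5] = min over k∈[1,4] of m[1,k]+m[k+1,5]+p_{0}·p_k·p_{5}.
k=1: 0 + 7115 + 5·39·27 = 12380; k=2: 975 + 1850 + 5·5·27 = 3500; k=3: 1225 + 2700 + 5·10·27 = 5275; k=4: 1725 + 0 + 5·10·27 = 3075.
Minimum: 3075 at k=4.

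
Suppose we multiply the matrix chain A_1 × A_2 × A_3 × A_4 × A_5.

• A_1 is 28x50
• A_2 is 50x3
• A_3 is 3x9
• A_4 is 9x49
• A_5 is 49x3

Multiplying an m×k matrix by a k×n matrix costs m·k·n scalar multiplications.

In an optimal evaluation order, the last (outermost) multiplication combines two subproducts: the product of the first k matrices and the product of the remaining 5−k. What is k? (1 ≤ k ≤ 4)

Adjacent pairs: A_1A_2 = 28·50·3 = 4200; A_2A_3 = 50·3·9 = 1350; A_3A_4 = 3·9·49 = 1323; A_4A_5 = 9·49·3 = 1323.
Length 3: A_1..A_3: k=1: 0+1350+28·50·9=13950; k=2: 4200+0+28·3·9=4956 → min 4956 | A_2..A_4: k=2: 0+1323+50·3·49=8673; k=3: 1350+0+50·9·49=23400 → min 8673 | A_3..A_5: k=3: 0+1323+3·9·3=1404; k=4: 1323+0+3·49·3=1764 → min 1404.
Length 4: A_1..A_4: k=1: 0+8673+28·50·49=77273; k=2: 4200+1323+28·3·49=9639; k=3: 4956+0+28·9·49=17304 → min 9639 | A_2..A_5: k=2: 0+1404+50·3·3=1854; k=3: 1350+1323+50·9·3=4023; k=4: 8673+0+50·49·3=16023 → min 1854.
Top-level splits: k=1: (A_1..A_1)·(A_2..A_5) → 0+1854+28·50·3 = 6054; k=2: (A_1..A_2)·(A_3..A_5) → 4200+1404+28·3·3 = 5856; k=3: (A_1..A_3)·(A_4..A_5) → 4956+1323+28·9·3 = 7035; k=4: (A_1..A_4)·(A_5..A_5) → 9639+0+28·49·3 = 13755.
Best split is after A_2, i.e. k = 2.

2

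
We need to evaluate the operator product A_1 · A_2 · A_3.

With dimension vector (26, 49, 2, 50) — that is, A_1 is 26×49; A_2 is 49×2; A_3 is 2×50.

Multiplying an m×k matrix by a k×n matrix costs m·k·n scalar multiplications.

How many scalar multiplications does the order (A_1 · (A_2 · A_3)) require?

(A_2 · A_3): 49×2 by 2×50 → 49×50, cost 49·2·50 = 4900
(A_1 · (A_2 · A_3)): 26×49 by 49×50 → 26×50, cost 26·49·50 = 63700; cumulative 68600
Total: 68600 scalar multiplications.

68600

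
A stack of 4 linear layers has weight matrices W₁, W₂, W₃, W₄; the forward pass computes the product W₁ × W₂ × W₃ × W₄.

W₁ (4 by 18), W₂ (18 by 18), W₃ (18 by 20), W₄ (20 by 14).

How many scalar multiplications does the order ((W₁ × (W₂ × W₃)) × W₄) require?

9040

(W₂ × W₃): 18×18 by 18×20 → 18×20, cost 18·18·20 = 6480
(W₁ × (W₂ × W₃)): 4×18 by 18×20 → 4×20, cost 4·18·20 = 1440; cumulative 7920
((W₁ × (W₂ × W₃)) × W₄): 4×20 by 20×14 → 4×14, cost 4·20·14 = 1120; cumulative 9040
Total: 9040 scalar multiplications.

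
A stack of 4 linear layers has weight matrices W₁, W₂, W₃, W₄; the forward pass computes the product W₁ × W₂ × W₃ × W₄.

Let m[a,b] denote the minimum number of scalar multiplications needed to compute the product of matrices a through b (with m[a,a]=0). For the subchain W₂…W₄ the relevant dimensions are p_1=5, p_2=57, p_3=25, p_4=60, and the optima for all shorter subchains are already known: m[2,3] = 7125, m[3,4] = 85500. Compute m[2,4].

m[2,4] = min over k∈[2,3] of m[2,k]+m[k+1,4]+p_{1}·p_k·p_{4}.
k=2: 0 + 85500 + 5·57·60 = 102600; k=3: 7125 + 0 + 5·25·60 = 14625.
Minimum: 14625 at k=3.

14625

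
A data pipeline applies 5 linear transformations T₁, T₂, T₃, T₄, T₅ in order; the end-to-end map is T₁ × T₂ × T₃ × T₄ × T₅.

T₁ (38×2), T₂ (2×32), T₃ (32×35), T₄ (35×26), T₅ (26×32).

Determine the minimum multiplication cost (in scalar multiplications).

8156

Adjacent pairs: T₁T₂ = 38·2·32 = 2432; T₂T₃ = 2·32·35 = 2240; T₃T₄ = 32·35·26 = 29120; T₄T₅ = 35·26·32 = 29120.
Length 3: T₁..T₃: k=1: 0+2240+38·2·35=4900; k=2: 2432+0+38·32·35=44992 → min 4900 | T₂..T₄: k=2: 0+29120+2·32·26=30784; k=3: 2240+0+2·35·26=4060 → min 4060 | T₃..T₅: k=3: 0+29120+32·35·32=64960; k=4: 29120+0+32·26·32=55744 → min 55744.
Length 4: T₁..T₄: k=1: 0+4060+38·2·26=6036; k=2: 2432+29120+38·32·26=63168; k=3: 4900+0+38·35·26=39480 → min 6036 | T₂..T₅: k=2: 0+55744+2·32·32=57792; k=3: 2240+29120+2·35·32=33600; k=4: 4060+0+2·26·32=5724 → min 5724.
Length 5: T₁..T₅: k=1: 0+5724+38·2·32=8156; k=2: 2432+55744+38·32·32=97088; k=3: 4900+29120+38·35·32=76580; k=4: 6036+0+38·26·32=37652 → min 8156.
Optimal order: (T₁ × (((T₂ × T₃) × T₄) × T₅)) with cost 8156.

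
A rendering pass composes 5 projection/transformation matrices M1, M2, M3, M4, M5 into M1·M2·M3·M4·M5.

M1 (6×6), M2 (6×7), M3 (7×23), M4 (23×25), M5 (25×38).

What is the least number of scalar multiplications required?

10368

Adjacent pairs: M1M2 = 6·6·7 = 252; M2M3 = 6·7·23 = 966; M3M4 = 7·23·25 = 4025; M4M5 = 23·25·38 = 21850.
Length 3: M1..M3: k=1: 0+966+6·6·23=1794; k=2: 252+0+6·7·23=1218 → min 1218 | M2..M4: k=2: 0+4025+6·7·25=5075; k=3: 966+0+6·23·25=4416 → min 4416 | M3..M5: k=3: 0+21850+7·23·38=27968; k=4: 4025+0+7·25·38=10675 → min 10675.
Length 4: M1..M4: k=1: 0+4416+6·6·25=5316; k=2: 252+4025+6·7·25=5327; k=3: 1218+0+6·23·25=4668 → min 4668 | M2..M5: k=2: 0+10675+6·7·38=12271; k=3: 966+21850+6·23·38=28060; k=4: 4416+0+6·25·38=10116 → min 10116.
Length 5: M1..M5: k=1: 0+10116+6·6·38=11484; k=2: 252+10675+6·7·38=12523; k=3: 1218+21850+6·23·38=28312; k=4: 4668+0+6·25·38=10368 → min 10368.
Optimal order: ((((M1·M2)·M3)·M4)·M5) with cost 10368.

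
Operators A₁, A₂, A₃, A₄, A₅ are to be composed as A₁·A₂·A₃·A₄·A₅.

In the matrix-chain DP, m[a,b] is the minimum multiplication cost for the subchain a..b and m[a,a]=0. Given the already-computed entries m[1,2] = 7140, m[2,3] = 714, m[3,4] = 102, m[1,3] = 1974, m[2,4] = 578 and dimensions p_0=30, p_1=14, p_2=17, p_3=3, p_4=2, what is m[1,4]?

1418

m[1,4] = min over k∈[1,3] of m[1,k]+m[k+1,4]+p_{0}·p_k·p_{4}.
k=1: 0 + 578 + 30·14·2 = 1418; k=2: 7140 + 102 + 30·17·2 = 8262; k=3: 1974 + 0 + 30·3·2 = 2154.
Minimum: 1418 at k=1.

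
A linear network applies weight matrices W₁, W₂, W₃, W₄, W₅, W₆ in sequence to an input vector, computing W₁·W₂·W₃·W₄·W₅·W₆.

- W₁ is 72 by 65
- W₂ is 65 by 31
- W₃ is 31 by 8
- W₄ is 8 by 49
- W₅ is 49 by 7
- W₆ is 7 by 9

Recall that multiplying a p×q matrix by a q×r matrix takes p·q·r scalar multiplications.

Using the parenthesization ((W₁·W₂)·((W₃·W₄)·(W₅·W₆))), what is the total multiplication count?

(W₁·W₂): 72×65 by 65×31 → 72×31, cost 72·65·31 = 145080
(W₃·W₄): 31×8 by 8×49 → 31×49, cost 31·8·49 = 12152
(W₅·W₆): 49×7 by 7×9 → 49×9, cost 49·7·9 = 3087
((W₃·W₄)·(W₅·W₆)): 31×49 by 49×9 → 31×9, cost 31·49·9 = 13671; cumulative 28910
((W₁·W₂)·((W₃·W₄)·(W₅·W₆))): 72×31 by 31×9 → 72×9, cost 72·31·9 = 20088; cumulative 194078
Total: 194078 scalar multiplications.

194078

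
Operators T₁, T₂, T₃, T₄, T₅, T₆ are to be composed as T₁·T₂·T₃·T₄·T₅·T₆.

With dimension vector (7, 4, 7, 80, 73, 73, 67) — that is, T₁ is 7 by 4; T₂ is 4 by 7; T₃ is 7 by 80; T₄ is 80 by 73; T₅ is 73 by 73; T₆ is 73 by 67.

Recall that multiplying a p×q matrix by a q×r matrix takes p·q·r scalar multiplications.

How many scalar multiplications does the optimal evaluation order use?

Adjacent pairs: T₁T₂ = 7·4·7 = 196; T₂T₃ = 4·7·80 = 2240; T₃T₄ = 7·80·73 = 40880; T₄T₅ = 80·73·73 = 426320; T₅T₆ = 73·73·67 = 357043.
Length 3: T₁..T₃: k=1: 0+2240+7·4·80=4480; k=2: 196+0+7·7·80=4116 → min 4116 | T₂..T₄: k=2: 0+40880+4·7·73=42924; k=3: 2240+0+4·80·73=25600 → min 25600 | T₃..T₅: k=3: 0+426320+7·80·73=467200; k=4: 40880+0+7·73·73=78183 → min 78183 | T₄..T₆: k=4: 0+357043+80·73·67=748323; k=5: 426320+0+80·73·67=817600 → min 748323.
Length 4: T₁..T₄: k=1: 0+25600+7·4·73=27644; k=2: 196+40880+7·7·73=44653; k=3: 4116+0+7·80·73=44996 → min 27644 | T₂..T₅: k=2: 0+78183+4·7·73=80227; k=3: 2240+426320+4·80·73=451920; k=4: 25600+0+4·73·73=46916 → min 46916 | T₃..T₆: k=3: 0+748323+7·80·67=785843; k=4: 40880+357043+7·73·67=432160; k=5: 78183+0+7·73·67=112420 → min 112420.
Length 5: T₁..T₅: k=1: 0+46916+7·4·73=48960; k=2: 196+78183+7·7·73=81956; k=3: 4116+426320+7·80·73=471316; k=4: 27644+0+7·73·73=64947 → min 48960 | T₂..T₆: k=2: 0+112420+4·7·67=114296; k=3: 2240+748323+4·80·67=772003; k=4: 25600+357043+4·73·67=402207; k=5: 46916+0+4·73·67=66480 → min 66480.
Length 6: T₁..T₆: k=1: 0+66480+7·4·67=68356; k=2: 196+112420+7·7·67=115899; k=3: 4116+748323+7·80·67=789959; k=4: 27644+357043+7·73·67=418924; k=5: 48960+0+7·73·67=83197 → min 68356.
Optimal order: (T₁·((((T₂·T₃)·T₄)·T₅)·T₆)) with cost 68356.

68356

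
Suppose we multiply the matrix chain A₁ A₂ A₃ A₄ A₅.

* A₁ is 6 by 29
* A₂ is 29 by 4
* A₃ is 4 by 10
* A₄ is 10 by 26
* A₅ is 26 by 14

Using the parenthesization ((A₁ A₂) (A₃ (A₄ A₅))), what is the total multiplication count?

5232

(A₁ A₂): 6×29 by 29×4 → 6×4, cost 6·29·4 = 696
(A₄ A₅): 10×26 by 26×14 → 10×14, cost 10·26·14 = 3640
(A₃ (A₄ A₅)): 4×10 by 10×14 → 4×14, cost 4·10·14 = 560; cumulative 4200
((A₁ A₂) (A₃ (A₄ A₅))): 6×4 by 4×14 → 6×14, cost 6·4·14 = 336; cumulative 5232
Total: 5232 scalar multiplications.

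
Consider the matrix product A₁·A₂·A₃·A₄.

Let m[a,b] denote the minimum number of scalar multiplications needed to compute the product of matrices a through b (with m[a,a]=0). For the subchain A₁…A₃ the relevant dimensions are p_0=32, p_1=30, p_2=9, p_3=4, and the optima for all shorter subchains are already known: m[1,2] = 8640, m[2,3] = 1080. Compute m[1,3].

m[1,3] = min over k∈[1,2] of m[1,k]+m[k+1,3]+p_{0}·p_k·p_{3}.
k=1: 0 + 1080 + 32·30·4 = 4920; k=2: 8640 + 0 + 32·9·4 = 9792.
Minimum: 4920 at k=1.

4920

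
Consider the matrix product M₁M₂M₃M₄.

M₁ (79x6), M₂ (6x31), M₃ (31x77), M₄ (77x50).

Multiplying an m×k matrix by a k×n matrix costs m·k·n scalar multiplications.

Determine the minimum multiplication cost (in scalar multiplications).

61122

Adjacent pairs: M₁M₂ = 79·6·31 = 14694; M₂M₃ = 6·31·77 = 14322; M₃M₄ = 31·77·50 = 119350.
Length 3: M₁..M₃: k=1: 0+14322+79·6·77=50820; k=2: 14694+0+79·31·77=203267 → min 50820 | M₂..M₄: k=2: 0+119350+6·31·50=128650; k=3: 14322+0+6·77·50=37422 → min 37422.
Length 4: M₁..M₄: k=1: 0+37422+79·6·50=61122; k=2: 14694+119350+79·31·50=256494; k=3: 50820+0+79·77·50=354970 → min 61122.
Optimal order: (M₁((M₂M₃)M₄)) with cost 61122.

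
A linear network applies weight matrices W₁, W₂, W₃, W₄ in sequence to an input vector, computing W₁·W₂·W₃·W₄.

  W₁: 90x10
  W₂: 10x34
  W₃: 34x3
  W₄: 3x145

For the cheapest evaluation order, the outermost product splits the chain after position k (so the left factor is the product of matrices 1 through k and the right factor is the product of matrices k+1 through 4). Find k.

Adjacent pairs: W₁W₂ = 90·10·34 = 30600; W₂W₃ = 10·34·3 = 1020; W₃W₄ = 34·3·145 = 14790.
Length 3: W₁..W₃: k=1: 0+1020+90·10·3=3720; k=2: 30600+0+90·34·3=39780 → min 3720 | W₂..W₄: k=2: 0+14790+10·34·145=64090; k=3: 1020+0+10·3·145=5370 → min 5370.
Top-level splits: k=1: (W₁..W₁)·(W₂..W₄) → 0+5370+90·10·145 = 135870; k=2: (W₁..W₂)·(W₃..W₄) → 30600+14790+90·34·145 = 489090; k=3: (W₁..W₃)·(W₄..W₄) → 3720+0+90·3·145 = 42870.
Best split is after W₃, i.e. k = 3.

3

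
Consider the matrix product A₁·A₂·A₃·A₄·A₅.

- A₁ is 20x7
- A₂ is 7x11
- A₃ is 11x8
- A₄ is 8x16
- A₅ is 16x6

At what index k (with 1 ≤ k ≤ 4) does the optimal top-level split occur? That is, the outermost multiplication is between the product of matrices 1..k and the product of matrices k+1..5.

Adjacent pairs: A₁A₂ = 20·7·11 = 1540; A₂A₃ = 7·11·8 = 616; A₃A₄ = 11·8·16 = 1408; A₄A₅ = 8·16·6 = 768.
Length 3: A₁..A₃: k=1: 0+616+20·7·8=1736; k=2: 1540+0+20·11·8=3300 → min 1736 | A₂..A₄: k=2: 0+1408+7·11·16=2640; k=3: 616+0+7·8·16=1512 → min 1512 | A₃..A₅: k=3: 0+768+11·8·6=1296; k=4: 1408+0+11·16·6=2464 → min 1296.
Length 4: A₁..A₄: k=1: 0+1512+20·7·16=3752; k=2: 1540+1408+20·11·16=6468; k=3: 1736+0+20·8·16=4296 → min 3752 | A₂..A₅: k=2: 0+1296+7·11·6=1758; k=3: 616+768+7·8·6=1720; k=4: 1512+0+7·16·6=2184 → min 1720.
Top-level splits: k=1: (A₁..A₁)·(A₂..A₅) → 0+1720+20·7·6 = 2560; k=2: (A₁..A₂)·(A₃..A₅) → 1540+1296+20·11·6 = 4156; k=3: (A₁..A₃)·(A₄..A₅) → 1736+768+20·8·6 = 3464; k=4: (A₁..A₄)·(A₅..A₅) → 3752+0+20·16·6 = 5672.
Best split is after A₁, i.e. k = 1.

1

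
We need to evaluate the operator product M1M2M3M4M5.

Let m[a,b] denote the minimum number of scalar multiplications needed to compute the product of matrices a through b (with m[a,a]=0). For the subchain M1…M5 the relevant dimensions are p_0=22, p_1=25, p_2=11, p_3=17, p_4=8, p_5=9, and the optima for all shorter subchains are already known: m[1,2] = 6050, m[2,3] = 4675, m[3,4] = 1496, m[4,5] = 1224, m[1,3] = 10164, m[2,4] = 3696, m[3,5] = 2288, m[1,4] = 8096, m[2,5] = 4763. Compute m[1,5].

m[1,5] = min over k∈[1,4] of m[1,k]+m[k+1,5]+p_{0}·p_k·p_{5}.
k=1: 0 + 4763 + 22·25·9 = 9713; k=2: 6050 + 2288 + 22·11·9 = 10516; k=3: 10164 + 1224 + 22·17·9 = 14754; k=4: 8096 + 0 + 22·8·9 = 9680.
Minimum: 9680 at k=4.

9680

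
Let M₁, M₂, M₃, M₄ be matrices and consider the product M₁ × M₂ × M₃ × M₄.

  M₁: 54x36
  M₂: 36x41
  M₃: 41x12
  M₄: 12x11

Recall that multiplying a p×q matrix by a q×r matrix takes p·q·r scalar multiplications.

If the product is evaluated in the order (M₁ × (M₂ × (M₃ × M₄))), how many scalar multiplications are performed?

43032

(M₃ × M₄): 41×12 by 12×11 → 41×11, cost 41·12·11 = 5412
(M₂ × (M₃ × M₄)): 36×41 by 41×11 → 36×11, cost 36·41·11 = 16236; cumulative 21648
(M₁ × (M₂ × (M₃ × M₄))): 54×36 by 36×11 → 54×11, cost 54·36·11 = 21384; cumulative 43032
Total: 43032 scalar multiplications.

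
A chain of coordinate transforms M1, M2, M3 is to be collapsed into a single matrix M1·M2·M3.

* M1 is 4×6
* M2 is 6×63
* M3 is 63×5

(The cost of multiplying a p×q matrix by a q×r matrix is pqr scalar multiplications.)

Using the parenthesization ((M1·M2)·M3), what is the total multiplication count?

2772

(M1·M2): 4×6 by 6×63 → 4×63, cost 4·6·63 = 1512
((M1·M2)·M3): 4×63 by 63×5 → 4×5, cost 4·63·5 = 1260; cumulative 2772
Total: 2772 scalar multiplications.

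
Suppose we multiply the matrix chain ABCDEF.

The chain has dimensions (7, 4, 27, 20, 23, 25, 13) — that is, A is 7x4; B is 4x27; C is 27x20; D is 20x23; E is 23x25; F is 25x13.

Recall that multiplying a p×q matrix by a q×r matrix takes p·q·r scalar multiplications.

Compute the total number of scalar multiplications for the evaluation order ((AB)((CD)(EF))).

(AB): 7×4 by 4×27 → 7×27, cost 7·4·27 = 756
(CD): 27×20 by 20×23 → 27×23, cost 27·20·23 = 12420
(EF): 23×25 by 25×13 → 23×13, cost 23·25·13 = 7475
((CD)(EF)): 27×23 by 23×13 → 27×13, cost 27·23·13 = 8073; cumulative 27968
((AB)((CD)(EF))): 7×27 by 27×13 → 7×13, cost 7·27·13 = 2457; cumulative 31181
Total: 31181 scalar multiplications.

31181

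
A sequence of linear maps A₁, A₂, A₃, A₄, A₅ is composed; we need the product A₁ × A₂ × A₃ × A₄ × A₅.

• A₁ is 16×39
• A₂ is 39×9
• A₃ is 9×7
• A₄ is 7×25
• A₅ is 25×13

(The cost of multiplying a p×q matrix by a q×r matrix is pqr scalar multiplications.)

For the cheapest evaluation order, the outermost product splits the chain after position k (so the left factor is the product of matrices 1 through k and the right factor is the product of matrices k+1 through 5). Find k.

Adjacent pairs: A₁A₂ = 16·39·9 = 5616; A₂A₃ = 39·9·7 = 2457; A₃A₄ = 9·7·25 = 1575; A₄A₅ = 7·25·13 = 2275.
Length 3: A₁..A₃: k=1: 0+2457+16·39·7=6825; k=2: 5616+0+16·9·7=6624 → min 6624 | A₂..A₄: k=2: 0+1575+39·9·25=10350; k=3: 2457+0+39·7·25=9282 → min 9282 | A₃..A₅: k=3: 0+2275+9·7·13=3094; k=4: 1575+0+9·25·13=4500 → min 3094.
Length 4: A₁..A₄: k=1: 0+9282+16·39·25=24882; k=2: 5616+1575+16·9·25=10791; k=3: 6624+0+16·7·25=9424 → min 9424 | A₂..A₅: k=2: 0+3094+39·9·13=7657; k=3: 2457+2275+39·7·13=8281; k=4: 9282+0+39·25·13=21957 → min 7657.
Top-level splits: k=1: (A₁..A₁)·(A₂..A₅) → 0+7657+16·39·13 = 15769; k=2: (A₁..A₂)·(A₃..A₅) → 5616+3094+16·9·13 = 10582; k=3: (A₁..A₃)·(A₄..A₅) → 6624+2275+16·7·13 = 10355; k=4: (A₁..A₄)·(A₅..A₅) → 9424+0+16·25·13 = 14624.
Best split is after A₃, i.e. k = 3.

3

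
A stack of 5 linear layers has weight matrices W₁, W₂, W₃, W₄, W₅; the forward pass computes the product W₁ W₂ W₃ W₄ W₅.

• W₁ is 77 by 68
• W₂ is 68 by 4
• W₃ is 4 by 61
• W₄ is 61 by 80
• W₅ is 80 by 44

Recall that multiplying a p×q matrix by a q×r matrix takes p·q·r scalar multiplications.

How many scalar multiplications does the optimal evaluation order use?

68096

Adjacent pairs: W₁W₂ = 77·68·4 = 20944; W₂W₃ = 68·4·61 = 16592; W₃W₄ = 4·61·80 = 19520; W₄W₅ = 61·80·44 = 214720.
Length 3: W₁..W₃: k=1: 0+16592+77·68·61=335988; k=2: 20944+0+77·4·61=39732 → min 39732 | W₂..W₄: k=2: 0+19520+68·4·80=41280; k=3: 16592+0+68·61·80=348432 → min 41280 | W₃..W₅: k=3: 0+214720+4·61·44=225456; k=4: 19520+0+4·80·44=33600 → min 33600.
Length 4: W₁..W₄: k=1: 0+41280+77·68·80=460160; k=2: 20944+19520+77·4·80=65104; k=3: 39732+0+77·61·80=415492 → min 65104 | W₂..W₅: k=2: 0+33600+68·4·44=45568; k=3: 16592+214720+68·61·44=413824; k=4: 41280+0+68·80·44=280640 → min 45568.
Length 5: W₁..W₅: k=1: 0+45568+77·68·44=275952; k=2: 20944+33600+77·4·44=68096; k=3: 39732+214720+77·61·44=461120; k=4: 65104+0+77·80·44=336144 → min 68096.
Optimal order: ((W₁ W₂) ((W₃ W₄) W₅)) with cost 68096.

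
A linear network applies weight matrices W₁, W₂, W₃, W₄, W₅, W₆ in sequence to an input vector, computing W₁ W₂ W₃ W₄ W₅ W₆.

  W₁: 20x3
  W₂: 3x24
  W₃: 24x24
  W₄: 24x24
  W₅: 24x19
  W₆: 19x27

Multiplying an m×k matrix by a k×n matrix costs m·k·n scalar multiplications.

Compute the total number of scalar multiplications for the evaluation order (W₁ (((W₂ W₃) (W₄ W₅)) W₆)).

(W₂ W₃): 3×24 by 24×24 → 3×24, cost 3·24·24 = 1728
(W₄ W₅): 24×24 by 24×19 → 24×19, cost 24·24·19 = 10944
((W₂ W₃) (W₄ W₅)): 3×24 by 24×19 → 3×19, cost 3·24·19 = 1368; cumulative 14040
(((W₂ W₃) (W₄ W₅)) W₆): 3×19 by 19×27 → 3×27, cost 3·19·27 = 1539; cumulative 15579
(W₁ (((W₂ W₃) (W₄ W₅)) W₆)): 20×3 by 3×27 → 20×27, cost 20·3·27 = 1620; cumulative 17199
Total: 17199 scalar multiplications.

17199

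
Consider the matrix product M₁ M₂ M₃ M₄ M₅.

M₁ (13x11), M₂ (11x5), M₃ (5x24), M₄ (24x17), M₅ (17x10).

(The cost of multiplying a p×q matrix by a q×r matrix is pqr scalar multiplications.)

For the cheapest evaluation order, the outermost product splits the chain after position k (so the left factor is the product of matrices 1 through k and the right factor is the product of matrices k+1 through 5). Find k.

2

Adjacent pairs: M₁M₂ = 13·11·5 = 715; M₂M₃ = 11·5·24 = 1320; M₃M₄ = 5·24·17 = 2040; M₄M₅ = 24·17·10 = 4080.
Length 3: M₁..M₃: k=1: 0+1320+13·11·24=4752; k=2: 715+0+13·5·24=2275 → min 2275 | M₂..M₄: k=2: 0+2040+11·5·17=2975; k=3: 1320+0+11·24·17=5808 → min 2975 | M₃..M₅: k=3: 0+4080+5·24·10=5280; k=4: 2040+0+5·17·10=2890 → min 2890.
Length 4: M₁..M₄: k=1: 0+2975+13·11·17=5406; k=2: 715+2040+13·5·17=3860; k=3: 2275+0+13·24·17=7579 → min 3860 | M₂..M₅: k=2: 0+2890+11·5·10=3440; k=3: 1320+4080+11·24·10=8040; k=4: 2975+0+11·17·10=4845 → min 3440.
Top-level splits: k=1: (M₁..M₁)·(M₂..M₅) → 0+3440+13·11·10 = 4870; k=2: (M₁..M₂)·(M₃..M₅) → 715+2890+13·5·10 = 4255; k=3: (M₁..M₃)·(M₄..M₅) → 2275+4080+13·24·10 = 9475; k=4: (M₁..M₄)·(M₅..M₅) → 3860+0+13·17·10 = 6070.
Best split is after M₂, i.e. k = 2.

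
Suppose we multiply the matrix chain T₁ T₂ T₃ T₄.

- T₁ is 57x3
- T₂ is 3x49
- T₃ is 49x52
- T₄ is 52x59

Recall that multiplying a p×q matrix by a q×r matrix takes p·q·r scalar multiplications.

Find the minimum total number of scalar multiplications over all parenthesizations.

26937

Adjacent pairs: T₁T₂ = 57·3·49 = 8379; T₂T₃ = 3·49·52 = 7644; T₃T₄ = 49·52·59 = 150332.
Length 3: T₁..T₃: k=1: 0+7644+57·3·52=16536; k=2: 8379+0+57·49·52=153615 → min 16536 | T₂..T₄: k=2: 0+150332+3·49·59=159005; k=3: 7644+0+3·52·59=16848 → min 16848.
Length 4: T₁..T₄: k=1: 0+16848+57·3·59=26937; k=2: 8379+150332+57·49·59=323498; k=3: 16536+0+57·52·59=191412 → min 26937.
Optimal order: (T₁ ((T₂ T₃) T₄)) with cost 26937.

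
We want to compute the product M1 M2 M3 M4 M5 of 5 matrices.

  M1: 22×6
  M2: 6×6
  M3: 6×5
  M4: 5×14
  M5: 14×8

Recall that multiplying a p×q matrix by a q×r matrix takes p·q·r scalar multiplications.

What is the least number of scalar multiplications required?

Adjacent pairs: M1M2 = 22·6·6 = 792; M2M3 = 6·6·5 = 180; M3M4 = 6·5·14 = 420; M4M5 = 5·14·8 = 560.
Length 3: M1..M3: k=1: 0+180+22·6·5=840; k=2: 792+0+22·6·5=1452 → min 840 | M2..M4: k=2: 0+420+6·6·14=924; k=3: 180+0+6·5·14=600 → min 600 | M3..M5: k=3: 0+560+6·5·8=800; k=4: 420+0+6·14·8=1092 → min 800.
Length 4: M1..M4: k=1: 0+600+22·6·14=2448; k=2: 792+420+22·6·14=3060; k=3: 840+0+22·5·14=2380 → min 2380 | M2..M5: k=2: 0+800+6·6·8=1088; k=3: 180+560+6·5·8=980; k=4: 600+0+6·14·8=1272 → min 980.
Length 5: M1..M5: k=1: 0+980+22·6·8=2036; k=2: 792+800+22·6·8=2648; k=3: 840+560+22·5·8=2280; k=4: 2380+0+22·14·8=4844 → min 2036.
Optimal order: (M1 ((M2 M3) (M4 M5))) with cost 2036.

2036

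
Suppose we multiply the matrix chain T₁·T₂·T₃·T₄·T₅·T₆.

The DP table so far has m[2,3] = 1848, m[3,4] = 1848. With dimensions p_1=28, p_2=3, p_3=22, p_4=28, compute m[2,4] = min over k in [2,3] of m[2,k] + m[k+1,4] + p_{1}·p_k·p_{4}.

4200

m[2,4] = min over k∈[2,3] of m[2,k]+m[k+1,4]+p_{1}·p_k·p_{4}.
k=2: 0 + 1848 + 28·3·28 = 4200; k=3: 1848 + 0 + 28·22·28 = 19096.
Minimum: 4200 at k=2.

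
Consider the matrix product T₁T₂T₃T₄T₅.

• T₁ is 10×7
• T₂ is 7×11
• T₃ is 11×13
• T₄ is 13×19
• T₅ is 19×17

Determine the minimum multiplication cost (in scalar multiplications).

Adjacent pairs: T₁T₂ = 10·7·11 = 770; T₂T₃ = 7·11·13 = 1001; T₃T₄ = 11·13·19 = 2717; T₄T₅ = 13·19·17 = 4199.
Length 3: T₁..T₃: k=1: 0+1001+10·7·13=1911; k=2: 770+0+10·11·13=2200 → min 1911 | T₂..T₄: k=2: 0+2717+7·11·19=4180; k=3: 1001+0+7·13·19=2730 → min 2730 | T₃..T₅: k=3: 0+4199+11·13·17=6630; k=4: 2717+0+11·19·17=6270 → min 6270.
Length 4: T₁..T₄: k=1: 0+2730+10·7·19=4060; k=2: 770+2717+10·11·19=5577; k=3: 1911+0+10·13·19=4381 → min 4060 | T₂..T₅: k=2: 0+6270+7·11·17=7579; k=3: 1001+4199+7·13·17=6747; k=4: 2730+0+7·19·17=4991 → min 4991.
Length 5: T₁..T₅: k=1: 0+4991+10·7·17=6181; k=2: 770+6270+10·11·17=8910; k=3: 1911+4199+10·13·17=8320; k=4: 4060+0+10·19·17=7290 → min 6181.
Optimal order: (T₁(((T₂T₃)T₄)T₅)) with cost 6181.

6181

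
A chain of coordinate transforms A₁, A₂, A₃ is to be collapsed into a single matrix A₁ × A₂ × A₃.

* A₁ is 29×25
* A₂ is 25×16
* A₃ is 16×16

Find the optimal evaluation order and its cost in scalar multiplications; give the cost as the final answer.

(A₁ × (A₂ × A₃)): cost 18000.
((A₁ × A₂) × A₃): cost 19024.
Optimal: (A₁ × (A₂ × A₃)) with cost 18000.

18000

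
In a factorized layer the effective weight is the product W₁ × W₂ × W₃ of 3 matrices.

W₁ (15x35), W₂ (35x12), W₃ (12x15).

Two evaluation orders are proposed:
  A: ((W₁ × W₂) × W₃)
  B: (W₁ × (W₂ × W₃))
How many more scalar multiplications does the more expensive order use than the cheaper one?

5175

Order A = ((W₁ × W₂) × W₃): (W₁ × W₂): 15×35 by 35×12 → 15×12, cost 15·35·12 = 6300; ((W₁ × W₂) × W₃): 15×12 by 12×15 → 15×15, cost 15·12·15 = 2700; cumulative 9000. Total 9000.
Order B = (W₁ × (W₂ × W₃)): (W₂ × W₃): 35×12 by 12×15 → 35×15, cost 35·12·15 = 6300; (W₁ × (W₂ × W₃)): 15×35 by 35×15 → 15×15, cost 15·35·15 = 7875; cumulative 14175. Total 14175.
Difference: |9000 − 14175| = 5175.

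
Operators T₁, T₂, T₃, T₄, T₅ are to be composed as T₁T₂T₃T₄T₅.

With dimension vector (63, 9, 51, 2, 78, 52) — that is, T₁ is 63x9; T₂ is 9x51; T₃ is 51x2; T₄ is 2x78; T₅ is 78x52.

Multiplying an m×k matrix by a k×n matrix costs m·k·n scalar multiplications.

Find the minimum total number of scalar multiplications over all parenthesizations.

Adjacent pairs: T₁T₂ = 63·9·51 = 28917; T₂T₃ = 9·51·2 = 918; T₃T₄ = 51·2·78 = 7956; T₄T₅ = 2·78·52 = 8112.
Length 3: T₁..T₃: k=1: 0+918+63·9·2=2052; k=2: 28917+0+63·51·2=35343 → min 2052 | T₂..T₄: k=2: 0+7956+9·51·78=43758; k=3: 918+0+9·2·78=2322 → min 2322 | T₃..T₅: k=3: 0+8112+51·2·52=13416; k=4: 7956+0+51·78·52=214812 → min 13416.
Length 4: T₁..T₄: k=1: 0+2322+63·9·78=46548; k=2: 28917+7956+63·51·78=287487; k=3: 2052+0+63·2·78=11880 → min 11880 | T₂..T₅: k=2: 0+13416+9·51·52=37284; k=3: 918+8112+9·2·52=9966; k=4: 2322+0+9·78·52=38826 → min 9966.
Length 5: T₁..T₅: k=1: 0+9966+63·9·52=39450; k=2: 28917+13416+63·51·52=209409; k=3: 2052+8112+63·2·52=16716; k=4: 11880+0+63·78·52=267408 → min 16716.
Optimal order: ((T₁(T₂T₃))(T₄T₅)) with cost 16716.

16716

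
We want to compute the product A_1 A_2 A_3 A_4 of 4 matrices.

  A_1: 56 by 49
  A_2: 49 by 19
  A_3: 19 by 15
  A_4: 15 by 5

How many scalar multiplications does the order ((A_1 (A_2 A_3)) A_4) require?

59325

(A_2 A_3): 49×19 by 19×15 → 49×15, cost 49·19·15 = 13965
(A_1 (A_2 A_3)): 56×49 by 49×15 → 56×15, cost 56·49·15 = 41160; cumulative 55125
((A_1 (A_2 A_3)) A_4): 56×15 by 15×5 → 56×5, cost 56·15·5 = 4200; cumulative 59325
Total: 59325 scalar multiplications.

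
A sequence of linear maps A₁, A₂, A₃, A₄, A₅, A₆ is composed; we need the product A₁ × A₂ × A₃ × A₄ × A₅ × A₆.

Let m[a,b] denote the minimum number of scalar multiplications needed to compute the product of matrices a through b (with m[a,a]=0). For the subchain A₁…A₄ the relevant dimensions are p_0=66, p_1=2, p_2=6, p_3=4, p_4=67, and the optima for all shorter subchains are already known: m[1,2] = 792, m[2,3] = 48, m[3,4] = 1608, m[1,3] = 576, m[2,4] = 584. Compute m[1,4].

m[1,4] = min over k∈[1,3] of m[1,k]+m[k+1,4]+p_{0}·p_k·p_{4}.
k=1: 0 + 584 + 66·2·67 = 9428; k=2: 792 + 1608 + 66·6·67 = 28932; k=3: 576 + 0 + 66·4·67 = 18264.
Minimum: 9428 at k=1.

9428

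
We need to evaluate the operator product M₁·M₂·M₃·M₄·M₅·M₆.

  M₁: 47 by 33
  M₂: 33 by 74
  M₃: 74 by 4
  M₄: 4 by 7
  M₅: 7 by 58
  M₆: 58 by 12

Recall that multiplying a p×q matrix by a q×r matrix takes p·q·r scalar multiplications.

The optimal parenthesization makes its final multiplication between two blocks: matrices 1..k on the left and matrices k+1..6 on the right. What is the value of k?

Adjacent pairs: M₁M₂ = 47·33·74 = 114774; M₂M₃ = 33·74·4 = 9768; M₃M₄ = 74·4·7 = 2072; M₄M₅ = 4·7·58 = 1624; M₅M₆ = 7·58·12 = 4872.
Length 3: M₁..M₃: k=1: 0+9768+47·33·4=15972; k=2: 114774+0+47·74·4=128686 → min 15972 | M₂..M₄: k=2: 0+2072+33·74·7=19166; k=3: 9768+0+33·4·7=10692 → min 10692 | M₃..M₅: k=3: 0+1624+74·4·58=18792; k=4: 2072+0+74·7·58=32116 → min 18792 | M₄..M₆: k=4: 0+4872+4·7·12=5208; k=5: 1624+0+4·58·12=4408 → min 4408.
Length 4: M₁..M₄: k=1: 0+10692+47·33·7=21549; k=2: 114774+2072+47·74·7=141192; k=3: 15972+0+47·4·7=17288 → min 17288 | M₂..M₅: k=2: 0+18792+33·74·58=160428; k=3: 9768+1624+33·4·58=19048; k=4: 10692+0+33·7·58=24090 → min 19048 | M₃..M₆: k=3: 0+4408+74·4·12=7960; k=4: 2072+4872+74·7·12=13160; k=5: 18792+0+74·58·12=70296 → min 7960.
Length 5: M₁..M₅: k=1: 0+19048+47·33·58=109006; k=2: 114774+18792+47·74·58=335290; k=3: 15972+1624+47·4·58=28500; k=4: 17288+0+47·7·58=36370 → min 28500 | M₂..M₆: k=2: 0+7960+33·74·12=37264; k=3: 9768+4408+33·4·12=15760; k=4: 10692+4872+33·7·12=18336; k=5: 19048+0+33·58·12=42016 → min 15760.
Top-level splits: k=1: (M₁..M₁)·(M₂..M₆) → 0+15760+47·33·12 = 34372; k=2: (M₁..M₂)·(M₃..M₆) → 114774+7960+47·74·12 = 164470; k=3: (M₁..M₃)·(M₄..M₆) → 15972+4408+47·4·12 = 22636; k=4: (M₁..M₄)·(M₅..M₆) → 17288+4872+47·7·12 = 26108; k=5: (M₁..M₅)·(M₆..M₆) → 28500+0+47·58·12 = 61212.
Best split is after M₃, i.e. k = 3.

3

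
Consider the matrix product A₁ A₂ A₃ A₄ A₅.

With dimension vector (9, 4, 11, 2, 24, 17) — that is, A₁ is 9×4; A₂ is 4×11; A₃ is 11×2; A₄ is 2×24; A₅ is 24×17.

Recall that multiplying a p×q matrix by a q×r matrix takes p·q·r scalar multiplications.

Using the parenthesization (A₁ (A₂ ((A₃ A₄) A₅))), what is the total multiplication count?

(A₃ A₄): 11×2 by 2×24 → 11×24, cost 11·2·24 = 528
((A₃ A₄) A₅): 11×24 by 24×17 → 11×17, cost 11·24·17 = 4488; cumulative 5016
(A₂ ((A₃ A₄) A₅)): 4×11 by 11×17 → 4×17, cost 4·11·17 = 748; cumulative 5764
(A₁ (A₂ ((A₃ A₄) A₅))): 9×4 by 4×17 → 9×17, cost 9·4·17 = 612; cumulative 6376
Total: 6376 scalar multiplications.

6376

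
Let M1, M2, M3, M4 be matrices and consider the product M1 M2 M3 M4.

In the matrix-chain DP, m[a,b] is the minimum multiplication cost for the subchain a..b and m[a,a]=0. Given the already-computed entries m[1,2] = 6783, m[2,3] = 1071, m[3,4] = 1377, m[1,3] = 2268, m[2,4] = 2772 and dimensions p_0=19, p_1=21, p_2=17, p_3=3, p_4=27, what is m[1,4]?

3807

m[1,4] = min over k∈[1,3] of m[1,k]+m[k+1,4]+p_{0}·p_k·p_{4}.
k=1: 0 + 2772 + 19·21·27 = 13545; k=2: 6783 + 1377 + 19·17·27 = 16881; k=3: 2268 + 0 + 19·3·27 = 3807.
Minimum: 3807 at k=3.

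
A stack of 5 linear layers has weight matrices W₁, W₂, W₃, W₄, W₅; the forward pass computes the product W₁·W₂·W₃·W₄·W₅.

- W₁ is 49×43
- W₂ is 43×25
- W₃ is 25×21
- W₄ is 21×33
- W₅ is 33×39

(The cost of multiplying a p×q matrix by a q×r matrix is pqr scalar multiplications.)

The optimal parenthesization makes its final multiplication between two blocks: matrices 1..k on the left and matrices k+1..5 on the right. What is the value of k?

Adjacent pairs: W₁W₂ = 49·43·25 = 52675; W₂W₃ = 43·25·21 = 22575; W₃W₄ = 25·21·33 = 17325; W₄W₅ = 21·33·39 = 27027.
Length 3: W₁..W₃: k=1: 0+22575+49·43·21=66822; k=2: 52675+0+49·25·21=78400 → min 66822 | W₂..W₄: k=2: 0+17325+43·25·33=52800; k=3: 22575+0+43·21·33=52374 → min 52374 | W₃..W₅: k=3: 0+27027+25·21·39=47502; k=4: 17325+0+25·33·39=49500 → min 47502.
Length 4: W₁..W₄: k=1: 0+52374+49·43·33=121905; k=2: 52675+17325+49·25·33=110425; k=3: 66822+0+49·21·33=100779 → min 100779 | W₂..W₅: k=2: 0+47502+43·25·39=89427; k=3: 22575+27027+43·21·39=84819; k=4: 52374+0+43·33·39=107715 → min 84819.
Top-level splits: k=1: (W₁..W₁)·(W₂..W₅) → 0+84819+49·43·39 = 166992; k=2: (W₁..W₂)·(W₃..W₅) → 52675+47502+49·25·39 = 147952; k=3: (W₁..W₃)·(W₄..W₅) → 66822+27027+49·21·39 = 133980; k=4: (W₁..W₄)·(W₅..W₅) → 100779+0+49·33·39 = 163842.
Best split is after W₃, i.e. k = 3.

3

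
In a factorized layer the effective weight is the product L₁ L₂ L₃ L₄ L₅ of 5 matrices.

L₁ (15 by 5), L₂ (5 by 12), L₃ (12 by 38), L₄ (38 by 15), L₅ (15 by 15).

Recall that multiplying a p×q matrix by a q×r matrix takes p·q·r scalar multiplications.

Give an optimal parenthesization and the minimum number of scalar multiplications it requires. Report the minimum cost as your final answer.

Adjacent pairs: L₁L₂ = 15·5·12 = 900; L₂L₃ = 5·12·38 = 2280; L₃L₄ = 12·38·15 = 6840; L₄L₅ = 38·15·15 = 8550.
Length 3: L₁..L₃: k=1: 0+2280+15·5·38=5130; k=2: 900+0+15·12·38=7740 → min 5130 | L₂..L₄: k=2: 0+6840+5·12·15=7740; k=3: 2280+0+5·38·15=5130 → min 5130 | L₃..L₅: k=3: 0+8550+12·38·15=15390; k=4: 6840+0+12·15·15=9540 → min 9540.
Length 4: L₁..L₄: k=1: 0+5130+15·5·15=6255; k=2: 900+6840+15·12·15=10440; k=3: 5130+0+15·38·15=13680 → min 6255 | L₂..L₅: k=2: 0+9540+5·12·15=10440; k=3: 2280+8550+5·38·15=13680; k=4: 5130+0+5·15·15=6255 → min 6255.
Length 5: L₁..L₅: k=1: 0+6255+15·5·15=7380; k=2: 900+9540+15·12·15=13140; k=3: 5130+8550+15·38·15=22230; k=4: 6255+0+15·15·15=9630 → min 7380.
Optimal parenthesization: (L₁ (((L₂ L₃) L₄) L₅)) with cost 7380.

7380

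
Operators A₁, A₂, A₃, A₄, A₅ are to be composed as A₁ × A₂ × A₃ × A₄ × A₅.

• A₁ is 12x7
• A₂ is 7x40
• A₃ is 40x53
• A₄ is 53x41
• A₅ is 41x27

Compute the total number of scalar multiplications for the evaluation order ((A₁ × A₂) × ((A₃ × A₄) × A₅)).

(A₁ × A₂): 12×7 by 7×40 → 12×40, cost 12·7·40 = 3360
(A₃ × A₄): 40×53 by 53×41 → 40×41, cost 40·53·41 = 86920
((A₃ × A₄) × A₅): 40×41 by 41×27 → 40×27, cost 40·41·27 = 44280; cumulative 131200
((A₁ × A₂) × ((A₃ × A₄) × A₅)): 12×40 by 40×27 → 12×27, cost 12·40·27 = 12960; cumulative 147520
Total: 147520 scalar multiplications.

147520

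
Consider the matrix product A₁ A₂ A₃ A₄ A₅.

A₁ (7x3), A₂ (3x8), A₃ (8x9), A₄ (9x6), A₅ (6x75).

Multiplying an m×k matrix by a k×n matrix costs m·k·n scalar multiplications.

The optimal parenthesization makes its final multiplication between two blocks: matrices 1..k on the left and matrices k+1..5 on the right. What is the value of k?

1

Adjacent pairs: A₁A₂ = 7·3·8 = 168; A₂A₃ = 3·8·9 = 216; A₃A₄ = 8·9·6 = 432; A₄A₅ = 9·6·75 = 4050.
Length 3: A₁..A₃: k=1: 0+216+7·3·9=405; k=2: 168+0+7·8·9=672 → min 405 | A₂..A₄: k=2: 0+432+3·8·6=576; k=3: 216+0+3·9·6=378 → min 378 | A₃..A₅: k=3: 0+4050+8·9·75=9450; k=4: 432+0+8·6·75=4032 → min 4032.
Length 4: A₁..A₄: k=1: 0+378+7·3·6=504; k=2: 168+432+7·8·6=936; k=3: 405+0+7·9·6=783 → min 504 | A₂..A₅: k=2: 0+4032+3·8·75=5832; k=3: 216+4050+3·9·75=6291; k=4: 378+0+3·6·75=1728 → min 1728.
Top-level splits: k=1: (A₁..A₁)·(A₂..A₅) → 0+1728+7·3·75 = 3303; k=2: (A₁..A₂)·(A₃..A₅) → 168+4032+7·8·75 = 8400; k=3: (A₁..A₃)·(A₄..A₅) → 405+4050+7·9·75 = 9180; k=4: (A₁..A₄)·(A₅..A₅) → 504+0+7·6·75 = 3654.
Best split is after A₁, i.e. k = 1.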